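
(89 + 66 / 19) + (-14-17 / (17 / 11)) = 1282 / 19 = 67.47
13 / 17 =0.76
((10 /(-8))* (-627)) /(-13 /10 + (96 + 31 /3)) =47025 /6302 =7.46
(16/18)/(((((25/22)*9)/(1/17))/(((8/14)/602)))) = 352/72533475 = 0.00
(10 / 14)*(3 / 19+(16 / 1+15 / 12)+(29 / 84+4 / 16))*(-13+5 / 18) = -32899285 / 201096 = -163.60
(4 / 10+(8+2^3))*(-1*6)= -492 / 5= -98.40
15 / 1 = 15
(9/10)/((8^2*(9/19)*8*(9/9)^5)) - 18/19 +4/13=-804267/1264640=-0.64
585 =585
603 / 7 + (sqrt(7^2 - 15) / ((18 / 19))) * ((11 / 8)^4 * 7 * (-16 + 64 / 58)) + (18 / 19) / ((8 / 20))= 11772 / 133 - 5841759 * sqrt(34) / 14848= -2205.60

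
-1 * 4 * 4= -16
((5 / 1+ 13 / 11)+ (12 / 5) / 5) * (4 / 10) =2.66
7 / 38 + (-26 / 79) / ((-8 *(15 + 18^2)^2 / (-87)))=42360379 / 229995228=0.18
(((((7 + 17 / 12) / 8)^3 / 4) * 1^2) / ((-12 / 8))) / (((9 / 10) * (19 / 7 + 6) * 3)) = -0.01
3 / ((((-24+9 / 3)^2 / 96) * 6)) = 16 / 147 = 0.11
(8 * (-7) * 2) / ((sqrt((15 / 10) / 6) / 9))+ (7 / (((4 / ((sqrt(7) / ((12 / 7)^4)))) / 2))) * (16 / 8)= -2016+ 16807 * sqrt(7) / 20736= -2013.86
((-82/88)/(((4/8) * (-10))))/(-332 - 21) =-41/77660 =-0.00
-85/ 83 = -1.02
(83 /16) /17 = 0.31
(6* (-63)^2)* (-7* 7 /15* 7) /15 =-36303.12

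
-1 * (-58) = 58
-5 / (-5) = 1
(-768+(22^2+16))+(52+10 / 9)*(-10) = -7192 / 9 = -799.11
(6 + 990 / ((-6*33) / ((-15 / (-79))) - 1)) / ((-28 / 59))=-388869 / 36533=-10.64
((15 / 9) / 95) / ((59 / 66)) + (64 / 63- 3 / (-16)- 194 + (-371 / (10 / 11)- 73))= -673.88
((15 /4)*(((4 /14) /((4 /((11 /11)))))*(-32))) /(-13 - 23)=5 /21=0.24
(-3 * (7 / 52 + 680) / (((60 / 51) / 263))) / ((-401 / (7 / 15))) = 1106880999 / 2085200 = 530.83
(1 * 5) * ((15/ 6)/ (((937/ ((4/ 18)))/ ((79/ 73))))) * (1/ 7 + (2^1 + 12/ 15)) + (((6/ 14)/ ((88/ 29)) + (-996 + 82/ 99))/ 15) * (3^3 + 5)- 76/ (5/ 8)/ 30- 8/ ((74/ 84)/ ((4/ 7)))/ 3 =-279984128425499/ 131540253075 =-2128.51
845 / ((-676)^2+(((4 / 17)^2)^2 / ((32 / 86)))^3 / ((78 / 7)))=0.00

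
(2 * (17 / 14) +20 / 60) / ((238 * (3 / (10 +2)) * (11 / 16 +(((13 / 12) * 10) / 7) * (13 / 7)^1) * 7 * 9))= 1856 / 8971767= 0.00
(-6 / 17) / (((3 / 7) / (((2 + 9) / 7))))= -1.29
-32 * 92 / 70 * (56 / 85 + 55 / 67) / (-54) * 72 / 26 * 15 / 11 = 24809088 / 5700695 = 4.35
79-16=63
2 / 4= 0.50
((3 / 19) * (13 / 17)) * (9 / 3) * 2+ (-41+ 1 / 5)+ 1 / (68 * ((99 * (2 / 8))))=-6407383 / 159885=-40.07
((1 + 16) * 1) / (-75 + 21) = -17 / 54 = -0.31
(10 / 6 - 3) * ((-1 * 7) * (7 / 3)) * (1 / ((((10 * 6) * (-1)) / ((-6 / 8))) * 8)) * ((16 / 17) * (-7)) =-0.22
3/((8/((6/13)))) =0.17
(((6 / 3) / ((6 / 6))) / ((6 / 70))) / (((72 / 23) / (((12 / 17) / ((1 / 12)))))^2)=148120 / 867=170.84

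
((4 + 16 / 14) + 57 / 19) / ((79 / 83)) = 4731 / 553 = 8.56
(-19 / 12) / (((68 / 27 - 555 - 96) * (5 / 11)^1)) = 1881 / 350180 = 0.01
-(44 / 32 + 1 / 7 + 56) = -3221 / 56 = -57.52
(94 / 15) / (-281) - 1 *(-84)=353966 / 4215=83.98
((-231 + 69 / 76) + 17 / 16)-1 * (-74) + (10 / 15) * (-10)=-147467 / 912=-161.70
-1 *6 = -6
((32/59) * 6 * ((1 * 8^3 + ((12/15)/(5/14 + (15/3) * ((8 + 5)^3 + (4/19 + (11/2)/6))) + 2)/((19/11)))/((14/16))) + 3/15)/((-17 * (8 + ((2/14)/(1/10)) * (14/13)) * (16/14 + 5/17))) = -17077510280940707/2084794415482500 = -8.19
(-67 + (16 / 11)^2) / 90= -2617 / 3630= -0.72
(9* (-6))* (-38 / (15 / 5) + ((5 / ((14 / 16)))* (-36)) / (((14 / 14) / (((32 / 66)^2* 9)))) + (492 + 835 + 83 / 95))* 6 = -22941575784 / 80465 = -285112.48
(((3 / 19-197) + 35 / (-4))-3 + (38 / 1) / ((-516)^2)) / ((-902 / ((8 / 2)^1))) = 527619185 / 570386916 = 0.93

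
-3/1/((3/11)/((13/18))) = -143/18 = -7.94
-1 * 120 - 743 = -863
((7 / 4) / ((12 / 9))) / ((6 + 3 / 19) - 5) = 399 / 352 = 1.13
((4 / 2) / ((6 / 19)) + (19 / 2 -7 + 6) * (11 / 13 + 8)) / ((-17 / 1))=-6359 / 1326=-4.80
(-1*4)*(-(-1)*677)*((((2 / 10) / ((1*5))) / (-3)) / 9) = 2708 / 675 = 4.01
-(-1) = 1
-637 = -637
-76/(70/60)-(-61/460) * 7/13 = -2723891/41860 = -65.07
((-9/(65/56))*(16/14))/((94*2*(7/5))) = -144/4277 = -0.03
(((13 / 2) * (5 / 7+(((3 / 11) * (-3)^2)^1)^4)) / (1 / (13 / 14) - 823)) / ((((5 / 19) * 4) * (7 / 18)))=-27405586377 / 38327575825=-0.72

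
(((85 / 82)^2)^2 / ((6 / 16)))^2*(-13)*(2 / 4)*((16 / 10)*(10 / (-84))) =35423768255078125 / 3018301736607738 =11.74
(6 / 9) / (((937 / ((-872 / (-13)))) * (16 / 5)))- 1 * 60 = -2192035 / 36543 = -59.99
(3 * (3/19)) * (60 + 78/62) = 17091/589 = 29.02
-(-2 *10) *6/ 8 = 15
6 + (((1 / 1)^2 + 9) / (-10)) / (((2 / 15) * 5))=9 / 2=4.50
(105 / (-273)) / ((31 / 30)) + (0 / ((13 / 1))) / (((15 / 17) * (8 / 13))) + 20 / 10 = 1.63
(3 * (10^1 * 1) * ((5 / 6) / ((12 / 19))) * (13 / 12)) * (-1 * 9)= -6175 / 16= -385.94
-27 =-27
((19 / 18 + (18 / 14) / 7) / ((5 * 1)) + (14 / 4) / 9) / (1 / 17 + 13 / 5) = 1326 / 5537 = 0.24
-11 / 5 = -2.20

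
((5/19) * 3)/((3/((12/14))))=30/133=0.23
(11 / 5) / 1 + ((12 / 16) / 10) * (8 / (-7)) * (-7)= 14 / 5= 2.80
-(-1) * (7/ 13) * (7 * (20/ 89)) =980/ 1157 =0.85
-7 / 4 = -1.75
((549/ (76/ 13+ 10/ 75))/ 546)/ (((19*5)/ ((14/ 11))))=549/ 243694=0.00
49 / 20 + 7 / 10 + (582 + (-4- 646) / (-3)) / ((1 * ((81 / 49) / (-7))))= -16421251 / 4860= -3378.86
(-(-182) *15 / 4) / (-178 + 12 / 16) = -2730 / 709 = -3.85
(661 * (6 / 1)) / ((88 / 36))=17847 / 11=1622.45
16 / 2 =8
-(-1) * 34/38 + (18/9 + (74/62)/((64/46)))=3.75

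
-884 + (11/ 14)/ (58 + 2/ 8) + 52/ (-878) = -632984704/ 716009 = -884.05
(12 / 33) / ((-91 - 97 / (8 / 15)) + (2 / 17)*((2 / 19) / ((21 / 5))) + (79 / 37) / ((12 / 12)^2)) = -0.00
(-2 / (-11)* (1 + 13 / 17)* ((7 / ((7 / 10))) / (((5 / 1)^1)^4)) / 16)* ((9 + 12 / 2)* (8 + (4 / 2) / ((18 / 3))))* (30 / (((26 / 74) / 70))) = 582750 / 2431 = 239.72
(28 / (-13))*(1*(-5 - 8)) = 28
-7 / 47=-0.15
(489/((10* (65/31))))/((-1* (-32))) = 15159/20800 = 0.73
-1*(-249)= 249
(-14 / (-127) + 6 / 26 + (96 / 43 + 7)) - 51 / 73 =45994245 / 5182489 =8.87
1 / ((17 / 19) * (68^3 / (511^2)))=4961299 / 5345344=0.93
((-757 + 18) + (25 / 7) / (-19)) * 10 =-7391.88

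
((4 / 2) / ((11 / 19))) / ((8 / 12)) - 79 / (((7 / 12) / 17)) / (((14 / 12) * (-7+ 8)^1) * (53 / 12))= -12615843 / 28567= -441.62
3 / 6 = 1 / 2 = 0.50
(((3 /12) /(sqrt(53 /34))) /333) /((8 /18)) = sqrt(1802) /31376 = 0.00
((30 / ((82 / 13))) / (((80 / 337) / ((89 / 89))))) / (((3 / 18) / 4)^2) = 473148 / 41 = 11540.20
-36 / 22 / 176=-9 / 968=-0.01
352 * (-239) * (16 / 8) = -168256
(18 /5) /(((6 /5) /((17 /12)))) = 17 /4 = 4.25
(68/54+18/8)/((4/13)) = 4927/432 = 11.41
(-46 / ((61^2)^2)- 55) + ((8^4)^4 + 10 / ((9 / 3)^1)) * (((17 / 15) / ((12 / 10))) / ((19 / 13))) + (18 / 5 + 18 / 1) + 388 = 181888800740283.58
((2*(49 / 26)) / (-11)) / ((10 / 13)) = -49 / 110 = -0.45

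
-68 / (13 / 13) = -68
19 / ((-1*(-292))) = 19 / 292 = 0.07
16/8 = 2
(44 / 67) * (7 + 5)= 528 / 67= 7.88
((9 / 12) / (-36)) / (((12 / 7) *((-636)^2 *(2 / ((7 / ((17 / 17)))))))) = -49 / 465979392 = -0.00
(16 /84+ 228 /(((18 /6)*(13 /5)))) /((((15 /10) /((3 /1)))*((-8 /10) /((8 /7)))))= -160640 /1911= -84.06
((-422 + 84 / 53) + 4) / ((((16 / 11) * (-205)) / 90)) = 1092465 / 8692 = 125.69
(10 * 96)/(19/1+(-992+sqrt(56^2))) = -1.05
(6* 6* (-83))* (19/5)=-56772/5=-11354.40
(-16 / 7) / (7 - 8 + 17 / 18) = 288 / 7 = 41.14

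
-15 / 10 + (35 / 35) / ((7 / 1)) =-19 / 14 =-1.36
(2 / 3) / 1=2 / 3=0.67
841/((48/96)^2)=3364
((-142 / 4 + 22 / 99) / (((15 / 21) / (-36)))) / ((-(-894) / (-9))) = -2667 / 149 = -17.90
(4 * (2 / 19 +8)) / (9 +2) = 56 / 19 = 2.95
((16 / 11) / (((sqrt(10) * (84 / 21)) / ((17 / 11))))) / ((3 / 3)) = 34 * sqrt(10) / 605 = 0.18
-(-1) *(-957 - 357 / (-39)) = -12322 / 13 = -947.85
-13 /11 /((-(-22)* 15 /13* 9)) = -169 /32670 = -0.01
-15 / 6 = -5 / 2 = -2.50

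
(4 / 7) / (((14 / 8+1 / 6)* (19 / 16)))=768 / 3059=0.25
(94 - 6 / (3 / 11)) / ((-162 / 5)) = -20 / 9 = -2.22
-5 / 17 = -0.29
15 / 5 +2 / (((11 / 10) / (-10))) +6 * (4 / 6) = -123 / 11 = -11.18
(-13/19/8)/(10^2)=-13/15200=-0.00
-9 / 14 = -0.64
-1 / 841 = -0.00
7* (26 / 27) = 182 / 27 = 6.74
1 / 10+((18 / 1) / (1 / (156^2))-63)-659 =4373261 / 10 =437326.10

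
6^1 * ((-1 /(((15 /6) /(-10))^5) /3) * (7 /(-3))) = -14336 /3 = -4778.67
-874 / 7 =-124.86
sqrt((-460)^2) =460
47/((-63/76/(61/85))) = -40.69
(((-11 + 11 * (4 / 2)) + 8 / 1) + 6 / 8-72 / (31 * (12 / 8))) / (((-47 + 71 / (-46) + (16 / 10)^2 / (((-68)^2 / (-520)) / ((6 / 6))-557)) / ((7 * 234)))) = -7819166271735 / 12732334477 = -614.12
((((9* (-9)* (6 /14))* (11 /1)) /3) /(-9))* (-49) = -693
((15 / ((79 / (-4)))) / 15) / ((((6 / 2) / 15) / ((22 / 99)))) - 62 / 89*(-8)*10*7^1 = 24682360 / 63279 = 390.06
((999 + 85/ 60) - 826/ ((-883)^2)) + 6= 9416294141/ 9356268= 1006.42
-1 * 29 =-29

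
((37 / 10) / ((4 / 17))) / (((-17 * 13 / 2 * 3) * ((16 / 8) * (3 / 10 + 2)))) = -37 / 3588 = -0.01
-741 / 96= -247 / 32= -7.72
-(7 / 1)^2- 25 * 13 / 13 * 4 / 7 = -443 / 7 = -63.29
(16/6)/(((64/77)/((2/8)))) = 77/96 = 0.80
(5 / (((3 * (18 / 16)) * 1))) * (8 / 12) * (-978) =-26080 / 27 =-965.93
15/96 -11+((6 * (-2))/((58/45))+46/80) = -90847/4640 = -19.58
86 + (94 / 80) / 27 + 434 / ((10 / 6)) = 374159 / 1080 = 346.44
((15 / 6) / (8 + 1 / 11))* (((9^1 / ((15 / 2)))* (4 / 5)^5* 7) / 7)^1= 33792 / 278125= 0.12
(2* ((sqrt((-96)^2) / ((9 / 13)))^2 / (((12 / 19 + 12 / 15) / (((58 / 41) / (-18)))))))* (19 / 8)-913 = -334627001 / 56457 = -5927.11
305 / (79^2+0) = 305 / 6241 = 0.05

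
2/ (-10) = -1/ 5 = -0.20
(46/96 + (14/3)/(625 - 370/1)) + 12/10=20777/12240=1.70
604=604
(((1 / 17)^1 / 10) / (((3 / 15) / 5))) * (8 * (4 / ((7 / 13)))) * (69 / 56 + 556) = 4056650 / 833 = 4869.93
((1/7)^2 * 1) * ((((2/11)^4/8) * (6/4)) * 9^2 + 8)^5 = 22274297911956187657035851/32964749751695440450849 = 675.70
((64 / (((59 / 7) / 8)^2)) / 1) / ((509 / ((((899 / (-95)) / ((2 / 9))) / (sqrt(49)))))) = -115992576 / 168323755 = -0.69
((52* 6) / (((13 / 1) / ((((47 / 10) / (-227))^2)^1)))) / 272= 6627 / 175198600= 0.00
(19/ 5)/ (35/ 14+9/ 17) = 646/ 515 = 1.25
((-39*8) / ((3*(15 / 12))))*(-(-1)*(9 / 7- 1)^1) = -832 / 35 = -23.77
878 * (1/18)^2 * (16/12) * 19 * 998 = 16648636/243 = 68512.91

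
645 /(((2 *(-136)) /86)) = -27735 /136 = -203.93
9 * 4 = 36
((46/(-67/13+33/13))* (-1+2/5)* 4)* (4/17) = 14352/1445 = 9.93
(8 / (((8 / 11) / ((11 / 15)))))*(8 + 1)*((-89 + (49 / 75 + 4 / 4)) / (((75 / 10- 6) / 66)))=-34877524 / 125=-279020.19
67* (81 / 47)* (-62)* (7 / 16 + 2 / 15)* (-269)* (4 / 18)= 229631043 / 940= 244288.34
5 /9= 0.56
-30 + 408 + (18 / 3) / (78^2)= 383293 / 1014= 378.00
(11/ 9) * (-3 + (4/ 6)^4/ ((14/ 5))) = -18271/ 5103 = -3.58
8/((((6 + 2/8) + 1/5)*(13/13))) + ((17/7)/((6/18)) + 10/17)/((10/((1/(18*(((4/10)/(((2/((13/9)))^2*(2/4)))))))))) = 13958897/10377276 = 1.35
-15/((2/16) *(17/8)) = -960/17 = -56.47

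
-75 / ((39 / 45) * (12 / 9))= -3375 / 52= -64.90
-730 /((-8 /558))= 101835 /2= 50917.50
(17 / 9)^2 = 289 / 81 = 3.57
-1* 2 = -2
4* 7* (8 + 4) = 336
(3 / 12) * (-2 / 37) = -1 / 74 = -0.01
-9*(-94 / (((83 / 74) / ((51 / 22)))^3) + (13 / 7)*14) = 5506333404840 / 761048497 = 7235.19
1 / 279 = 0.00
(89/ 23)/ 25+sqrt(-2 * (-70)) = 89/ 575+2 * sqrt(35) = 11.99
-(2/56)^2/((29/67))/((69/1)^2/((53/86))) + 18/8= 20945616025/9309164256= 2.25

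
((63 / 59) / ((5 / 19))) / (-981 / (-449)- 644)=-537453 / 85011625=-0.01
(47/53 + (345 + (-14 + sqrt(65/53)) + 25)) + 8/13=358.61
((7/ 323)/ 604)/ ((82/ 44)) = 77/ 3999386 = 0.00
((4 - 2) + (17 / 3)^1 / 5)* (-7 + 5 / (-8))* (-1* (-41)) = -117547 / 120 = -979.56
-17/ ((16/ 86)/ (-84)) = 15351/ 2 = 7675.50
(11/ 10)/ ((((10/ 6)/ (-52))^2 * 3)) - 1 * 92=33116/ 125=264.93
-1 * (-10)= 10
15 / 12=5 / 4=1.25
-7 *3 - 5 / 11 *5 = -256 / 11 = -23.27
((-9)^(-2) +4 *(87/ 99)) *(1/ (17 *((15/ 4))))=12572/ 227205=0.06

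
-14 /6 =-7 /3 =-2.33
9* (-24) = -216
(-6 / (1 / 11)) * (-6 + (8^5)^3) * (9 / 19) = -20899517020762644 / 19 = -1099974580040139.16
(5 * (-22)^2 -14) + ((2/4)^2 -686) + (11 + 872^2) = 3048461/4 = 762115.25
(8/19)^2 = 64/361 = 0.18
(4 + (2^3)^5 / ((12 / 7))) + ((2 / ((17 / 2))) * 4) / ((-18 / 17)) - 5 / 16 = 2752915 / 144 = 19117.47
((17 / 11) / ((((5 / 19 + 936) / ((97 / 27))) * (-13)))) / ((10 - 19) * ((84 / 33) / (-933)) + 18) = -9743941 / 385013766618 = -0.00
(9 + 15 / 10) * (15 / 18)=35 / 4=8.75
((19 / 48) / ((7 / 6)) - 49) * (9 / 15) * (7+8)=-24525 / 56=-437.95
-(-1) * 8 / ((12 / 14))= 28 / 3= 9.33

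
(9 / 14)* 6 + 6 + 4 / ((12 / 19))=340 / 21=16.19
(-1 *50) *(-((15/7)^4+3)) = 2891400/2401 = 1204.25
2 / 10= 0.20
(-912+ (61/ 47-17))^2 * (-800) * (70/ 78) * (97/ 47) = -132396949776000/ 103823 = -1275217916.80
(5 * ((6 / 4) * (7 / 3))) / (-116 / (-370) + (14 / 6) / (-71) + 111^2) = 1379175 / 971040128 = 0.00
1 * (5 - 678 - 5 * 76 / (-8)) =-1251 / 2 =-625.50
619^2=383161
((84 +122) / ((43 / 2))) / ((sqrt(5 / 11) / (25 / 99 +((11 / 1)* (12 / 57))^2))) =82683868* sqrt(55) / 7683885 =79.80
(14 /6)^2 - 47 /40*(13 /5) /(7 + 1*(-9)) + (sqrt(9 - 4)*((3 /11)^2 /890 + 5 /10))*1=26927*sqrt(5) /53845 + 25099 /3600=8.09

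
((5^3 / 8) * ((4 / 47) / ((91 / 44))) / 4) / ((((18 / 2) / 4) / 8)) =22000 / 38493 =0.57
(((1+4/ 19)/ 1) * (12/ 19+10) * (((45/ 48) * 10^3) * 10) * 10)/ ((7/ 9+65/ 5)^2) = 8820140625/ 1387684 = 6356.02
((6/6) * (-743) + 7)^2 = 541696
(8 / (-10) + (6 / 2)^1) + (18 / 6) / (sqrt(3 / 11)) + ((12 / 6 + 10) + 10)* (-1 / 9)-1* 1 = -56 / 45 + sqrt(33) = 4.50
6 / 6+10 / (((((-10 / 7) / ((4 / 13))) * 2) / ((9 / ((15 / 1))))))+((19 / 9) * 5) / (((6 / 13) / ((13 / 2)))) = 1046059 / 7020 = 149.01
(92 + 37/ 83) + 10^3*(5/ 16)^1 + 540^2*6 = 290500821/ 166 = 1750004.95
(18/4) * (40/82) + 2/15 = 1432/615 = 2.33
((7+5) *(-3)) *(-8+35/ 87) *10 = 79320/ 29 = 2735.17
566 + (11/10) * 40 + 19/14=8559/14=611.36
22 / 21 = 1.05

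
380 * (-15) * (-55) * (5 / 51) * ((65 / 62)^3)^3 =2705493614449462890625 / 57532617821620096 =47025.39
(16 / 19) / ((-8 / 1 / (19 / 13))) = -2 / 13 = -0.15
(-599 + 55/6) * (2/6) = -3539/18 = -196.61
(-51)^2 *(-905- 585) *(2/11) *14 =-108513720/11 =-9864883.64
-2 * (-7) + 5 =19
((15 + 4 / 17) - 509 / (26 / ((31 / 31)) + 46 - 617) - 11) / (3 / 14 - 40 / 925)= 24808574 / 820879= 30.22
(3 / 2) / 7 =3 / 14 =0.21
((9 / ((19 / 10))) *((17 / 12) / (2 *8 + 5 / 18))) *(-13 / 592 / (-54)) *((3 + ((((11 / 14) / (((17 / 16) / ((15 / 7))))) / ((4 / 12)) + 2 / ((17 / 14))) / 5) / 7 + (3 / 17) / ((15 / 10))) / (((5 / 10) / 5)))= 6254755 / 1130412752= 0.01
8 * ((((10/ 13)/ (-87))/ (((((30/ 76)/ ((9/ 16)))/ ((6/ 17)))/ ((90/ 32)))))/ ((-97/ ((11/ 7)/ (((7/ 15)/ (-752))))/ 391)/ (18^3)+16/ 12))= -10672705216800/ 142225067906441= -0.08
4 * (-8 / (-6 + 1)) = 32 / 5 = 6.40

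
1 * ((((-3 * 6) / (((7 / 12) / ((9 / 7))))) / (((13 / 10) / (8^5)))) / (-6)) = 106168320 / 637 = 166669.26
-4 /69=-0.06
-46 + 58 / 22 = -477 / 11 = -43.36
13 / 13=1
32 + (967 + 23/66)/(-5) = -161.47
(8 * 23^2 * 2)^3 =606355001344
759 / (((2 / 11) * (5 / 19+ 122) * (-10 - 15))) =-6897 / 5050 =-1.37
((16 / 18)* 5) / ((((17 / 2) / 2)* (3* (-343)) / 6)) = -320 / 52479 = -0.01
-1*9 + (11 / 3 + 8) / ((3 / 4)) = 59 / 9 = 6.56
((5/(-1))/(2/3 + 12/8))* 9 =-270/13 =-20.77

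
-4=-4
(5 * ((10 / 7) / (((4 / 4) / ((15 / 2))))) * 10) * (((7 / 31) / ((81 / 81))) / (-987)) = -1250 / 10199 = -0.12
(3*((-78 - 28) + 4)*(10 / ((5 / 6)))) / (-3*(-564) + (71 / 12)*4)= -11016 / 5147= -2.14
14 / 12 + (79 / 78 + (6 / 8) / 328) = 111637 / 51168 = 2.18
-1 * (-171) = 171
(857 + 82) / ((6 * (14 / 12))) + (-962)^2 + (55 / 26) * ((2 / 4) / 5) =336910521 / 364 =925578.35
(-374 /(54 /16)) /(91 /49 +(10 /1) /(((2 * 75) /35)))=-238 /9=-26.44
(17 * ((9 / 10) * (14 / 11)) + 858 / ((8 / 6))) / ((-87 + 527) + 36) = 72927 / 52360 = 1.39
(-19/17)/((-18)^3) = 19/99144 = 0.00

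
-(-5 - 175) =180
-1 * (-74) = 74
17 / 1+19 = 36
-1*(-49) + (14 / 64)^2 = 50225 / 1024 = 49.05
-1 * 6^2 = -36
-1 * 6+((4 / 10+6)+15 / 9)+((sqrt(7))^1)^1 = 31 / 15+sqrt(7) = 4.71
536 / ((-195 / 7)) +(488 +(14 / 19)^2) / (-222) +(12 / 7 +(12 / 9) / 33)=-11844987634 / 601666065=-19.69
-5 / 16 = -0.31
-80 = -80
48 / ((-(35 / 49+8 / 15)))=-5040 / 131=-38.47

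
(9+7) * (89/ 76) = 356/ 19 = 18.74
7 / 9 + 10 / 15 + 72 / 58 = 701 / 261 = 2.69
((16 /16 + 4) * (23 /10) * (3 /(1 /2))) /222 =23 /74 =0.31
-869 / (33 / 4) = -105.33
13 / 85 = 0.15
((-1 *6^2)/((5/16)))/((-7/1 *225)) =64/875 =0.07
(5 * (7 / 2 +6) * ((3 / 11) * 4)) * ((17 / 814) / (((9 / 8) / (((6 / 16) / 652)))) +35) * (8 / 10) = 1058802683 / 729751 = 1450.91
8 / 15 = 0.53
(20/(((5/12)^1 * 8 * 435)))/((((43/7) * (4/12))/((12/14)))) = 36/6235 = 0.01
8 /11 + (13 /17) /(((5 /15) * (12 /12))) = 565 /187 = 3.02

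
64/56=8/7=1.14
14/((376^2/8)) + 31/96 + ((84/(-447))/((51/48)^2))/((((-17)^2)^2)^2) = 20620398057814178195/63700439845217693664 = 0.32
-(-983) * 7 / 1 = 6881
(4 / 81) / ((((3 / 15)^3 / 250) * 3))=125000 / 243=514.40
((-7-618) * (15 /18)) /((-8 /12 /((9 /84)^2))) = 28125 /3136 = 8.97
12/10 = 6/5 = 1.20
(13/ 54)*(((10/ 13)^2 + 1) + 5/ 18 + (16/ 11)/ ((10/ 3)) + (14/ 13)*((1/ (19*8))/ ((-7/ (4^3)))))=7124147/ 13204620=0.54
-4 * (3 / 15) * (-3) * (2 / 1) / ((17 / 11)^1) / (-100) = -66 / 2125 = -0.03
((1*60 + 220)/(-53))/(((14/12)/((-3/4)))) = 180/53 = 3.40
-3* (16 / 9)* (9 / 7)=-48 / 7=-6.86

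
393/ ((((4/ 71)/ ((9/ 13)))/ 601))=150927327/ 52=2902448.60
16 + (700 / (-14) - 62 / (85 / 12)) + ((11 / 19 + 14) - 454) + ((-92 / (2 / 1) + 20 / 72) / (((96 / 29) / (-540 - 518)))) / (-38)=-866.73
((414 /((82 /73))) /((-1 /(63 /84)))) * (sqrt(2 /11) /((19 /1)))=-6.20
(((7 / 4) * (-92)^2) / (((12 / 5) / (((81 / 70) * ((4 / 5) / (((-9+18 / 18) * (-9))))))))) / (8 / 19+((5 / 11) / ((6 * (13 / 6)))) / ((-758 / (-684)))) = 1634202141 / 9321320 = 175.32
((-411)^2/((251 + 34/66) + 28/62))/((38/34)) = 2937705111/4897478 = 599.84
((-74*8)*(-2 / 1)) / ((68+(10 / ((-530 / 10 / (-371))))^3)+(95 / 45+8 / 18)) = 0.00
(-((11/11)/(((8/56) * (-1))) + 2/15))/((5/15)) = 103/5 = 20.60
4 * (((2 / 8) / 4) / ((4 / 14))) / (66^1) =7 / 528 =0.01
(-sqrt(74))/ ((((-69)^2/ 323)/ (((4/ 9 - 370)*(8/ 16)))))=537149*sqrt(74)/ 42849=107.84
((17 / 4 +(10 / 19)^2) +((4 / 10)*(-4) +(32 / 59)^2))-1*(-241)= 6137966873 / 25132820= 244.22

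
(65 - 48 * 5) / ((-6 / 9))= 525 / 2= 262.50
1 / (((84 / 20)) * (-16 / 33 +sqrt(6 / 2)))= 880 / 21077 +1815 * sqrt(3) / 21077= 0.19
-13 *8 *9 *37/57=-11544/19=-607.58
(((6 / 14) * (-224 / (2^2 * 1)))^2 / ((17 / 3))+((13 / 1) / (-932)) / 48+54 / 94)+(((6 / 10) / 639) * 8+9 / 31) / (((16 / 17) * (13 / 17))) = 174949130941387 / 1704574838720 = 102.64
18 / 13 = 1.38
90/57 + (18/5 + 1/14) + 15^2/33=176563/14630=12.07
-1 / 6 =-0.17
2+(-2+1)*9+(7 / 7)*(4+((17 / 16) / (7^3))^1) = -16447 / 5488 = -3.00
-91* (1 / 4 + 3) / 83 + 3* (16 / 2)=6785 / 332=20.44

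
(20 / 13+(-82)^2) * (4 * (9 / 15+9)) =16786944 / 65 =258260.68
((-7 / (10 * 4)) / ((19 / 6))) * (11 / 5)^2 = -2541 / 9500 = -0.27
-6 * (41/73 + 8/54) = -2798/657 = -4.26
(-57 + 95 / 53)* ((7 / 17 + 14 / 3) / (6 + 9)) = -18.69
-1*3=-3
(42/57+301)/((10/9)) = 51597/190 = 271.56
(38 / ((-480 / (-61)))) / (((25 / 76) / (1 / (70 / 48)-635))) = -488888221 / 52500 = -9312.16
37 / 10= 3.70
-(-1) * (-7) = -7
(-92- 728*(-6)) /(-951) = -4276 /951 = -4.50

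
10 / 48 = 5 / 24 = 0.21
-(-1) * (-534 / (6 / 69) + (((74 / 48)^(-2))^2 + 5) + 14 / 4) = -6132.32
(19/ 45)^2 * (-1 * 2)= -722/ 2025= -0.36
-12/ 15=-4/ 5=-0.80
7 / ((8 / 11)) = 77 / 8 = 9.62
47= 47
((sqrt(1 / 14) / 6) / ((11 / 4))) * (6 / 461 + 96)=14754 * sqrt(14) / 35497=1.56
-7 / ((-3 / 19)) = 133 / 3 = 44.33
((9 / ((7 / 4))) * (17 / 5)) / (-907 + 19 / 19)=-102 / 5285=-0.02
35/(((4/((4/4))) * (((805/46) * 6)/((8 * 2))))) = 4/3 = 1.33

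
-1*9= -9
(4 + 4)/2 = 4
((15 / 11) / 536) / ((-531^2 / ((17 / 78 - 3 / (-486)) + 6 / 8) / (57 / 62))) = -35435 / 4385219881536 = -0.00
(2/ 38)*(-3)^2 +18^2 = 6165/ 19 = 324.47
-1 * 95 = -95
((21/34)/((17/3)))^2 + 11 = 3678893/334084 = 11.01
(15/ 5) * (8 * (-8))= -192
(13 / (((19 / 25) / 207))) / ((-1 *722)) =-67275 / 13718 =-4.90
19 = 19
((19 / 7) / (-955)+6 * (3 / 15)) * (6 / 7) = 48018 / 46795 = 1.03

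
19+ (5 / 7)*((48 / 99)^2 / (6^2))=1303853 / 68607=19.00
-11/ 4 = -2.75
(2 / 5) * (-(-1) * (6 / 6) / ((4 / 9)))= 9 / 10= 0.90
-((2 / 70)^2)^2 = -1 / 1500625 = -0.00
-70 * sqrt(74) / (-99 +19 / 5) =25 * sqrt(74) / 34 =6.33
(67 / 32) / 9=67 / 288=0.23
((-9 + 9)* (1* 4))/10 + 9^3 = 729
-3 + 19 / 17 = -32 / 17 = -1.88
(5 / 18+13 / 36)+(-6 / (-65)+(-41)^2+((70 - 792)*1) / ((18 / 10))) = 2996651 / 2340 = 1280.62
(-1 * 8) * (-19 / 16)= 19 / 2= 9.50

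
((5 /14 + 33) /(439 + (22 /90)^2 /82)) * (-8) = -310181400 /510272497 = -0.61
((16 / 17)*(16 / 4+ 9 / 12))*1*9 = 684 / 17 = 40.24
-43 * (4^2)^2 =-11008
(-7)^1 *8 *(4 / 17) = -13.18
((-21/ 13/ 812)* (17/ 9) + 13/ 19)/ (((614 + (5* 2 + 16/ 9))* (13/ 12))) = 526401/ 524446208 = 0.00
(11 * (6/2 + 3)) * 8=528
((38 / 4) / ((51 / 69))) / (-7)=-437 / 238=-1.84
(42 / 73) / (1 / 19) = 798 / 73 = 10.93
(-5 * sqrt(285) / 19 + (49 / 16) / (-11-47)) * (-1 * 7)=343 / 928 + 35 * sqrt(285) / 19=31.47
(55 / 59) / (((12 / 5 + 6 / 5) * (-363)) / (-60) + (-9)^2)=2750 / 303201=0.01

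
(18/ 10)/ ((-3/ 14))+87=393/ 5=78.60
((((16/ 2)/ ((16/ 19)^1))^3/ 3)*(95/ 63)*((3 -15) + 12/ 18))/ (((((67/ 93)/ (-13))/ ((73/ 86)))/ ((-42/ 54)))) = -325882647415/ 5600664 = -58186.43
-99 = -99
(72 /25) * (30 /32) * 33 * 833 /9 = 82467 /10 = 8246.70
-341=-341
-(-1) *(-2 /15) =-2 /15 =-0.13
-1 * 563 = -563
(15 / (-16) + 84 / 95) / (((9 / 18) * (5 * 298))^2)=-81 / 843638000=-0.00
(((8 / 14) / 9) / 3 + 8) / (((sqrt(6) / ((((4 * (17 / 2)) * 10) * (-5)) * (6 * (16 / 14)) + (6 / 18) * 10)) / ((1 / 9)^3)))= -185505340 * sqrt(6) / 8680203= -52.35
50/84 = 25/42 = 0.60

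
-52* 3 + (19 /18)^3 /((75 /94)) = -33794827 /218700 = -154.53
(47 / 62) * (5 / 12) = 235 / 744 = 0.32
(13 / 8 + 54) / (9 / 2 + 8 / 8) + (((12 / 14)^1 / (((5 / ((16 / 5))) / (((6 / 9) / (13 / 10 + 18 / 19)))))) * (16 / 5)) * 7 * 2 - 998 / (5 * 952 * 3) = 103808009 / 5988675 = 17.33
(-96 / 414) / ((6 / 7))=-56 / 207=-0.27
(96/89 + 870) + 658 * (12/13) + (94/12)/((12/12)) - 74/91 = 5552737/3738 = 1485.48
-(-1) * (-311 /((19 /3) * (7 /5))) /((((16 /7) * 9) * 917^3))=-1555 /703238834256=-0.00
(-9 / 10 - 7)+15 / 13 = -6.75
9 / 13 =0.69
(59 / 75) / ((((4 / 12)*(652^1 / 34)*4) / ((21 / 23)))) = 21063 / 749800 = 0.03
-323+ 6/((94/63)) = -318.98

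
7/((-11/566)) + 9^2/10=-38729/110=-352.08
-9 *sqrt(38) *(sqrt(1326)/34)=-9 *sqrt(12597)/17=-59.42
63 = 63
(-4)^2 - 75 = -59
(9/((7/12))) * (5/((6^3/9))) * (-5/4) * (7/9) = -25/8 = -3.12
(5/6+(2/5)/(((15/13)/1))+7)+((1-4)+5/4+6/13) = 8959/1300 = 6.89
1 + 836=837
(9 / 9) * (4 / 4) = 1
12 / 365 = 0.03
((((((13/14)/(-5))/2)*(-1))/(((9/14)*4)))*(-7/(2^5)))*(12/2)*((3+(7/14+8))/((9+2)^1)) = -2093/42240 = -0.05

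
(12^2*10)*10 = 14400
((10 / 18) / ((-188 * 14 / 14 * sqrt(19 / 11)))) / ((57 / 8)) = -10 * sqrt(209) / 458109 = -0.00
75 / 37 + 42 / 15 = 893 / 185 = 4.83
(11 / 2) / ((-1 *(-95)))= 0.06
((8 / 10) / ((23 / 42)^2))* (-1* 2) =-14112 / 2645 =-5.34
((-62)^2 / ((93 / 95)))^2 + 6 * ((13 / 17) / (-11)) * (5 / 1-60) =2359066310 / 153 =15418734.05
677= 677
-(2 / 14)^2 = -1 / 49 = -0.02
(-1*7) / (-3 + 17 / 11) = 77 / 16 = 4.81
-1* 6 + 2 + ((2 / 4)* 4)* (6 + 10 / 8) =21 / 2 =10.50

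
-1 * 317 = -317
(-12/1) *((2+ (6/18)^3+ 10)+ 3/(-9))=-1264/9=-140.44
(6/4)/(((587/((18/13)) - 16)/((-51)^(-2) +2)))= 15609/2122127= 0.01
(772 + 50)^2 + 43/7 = 4729831/7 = 675690.14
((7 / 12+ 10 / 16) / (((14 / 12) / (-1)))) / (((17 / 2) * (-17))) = 0.01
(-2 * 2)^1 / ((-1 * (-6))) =-2 / 3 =-0.67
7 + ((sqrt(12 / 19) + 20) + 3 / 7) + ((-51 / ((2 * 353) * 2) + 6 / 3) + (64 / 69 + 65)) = 2 * sqrt(57) / 19 + 65007851 / 681996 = 96.11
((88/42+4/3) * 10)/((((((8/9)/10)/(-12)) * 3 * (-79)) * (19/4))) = 43200/10507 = 4.11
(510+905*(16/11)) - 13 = 19947/11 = 1813.36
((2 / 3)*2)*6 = 8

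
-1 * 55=-55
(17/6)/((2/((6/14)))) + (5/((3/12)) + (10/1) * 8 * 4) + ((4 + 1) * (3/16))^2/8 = 4884519/14336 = 340.72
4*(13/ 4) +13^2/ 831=10972/ 831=13.20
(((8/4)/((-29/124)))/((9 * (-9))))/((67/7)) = 1736/157383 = 0.01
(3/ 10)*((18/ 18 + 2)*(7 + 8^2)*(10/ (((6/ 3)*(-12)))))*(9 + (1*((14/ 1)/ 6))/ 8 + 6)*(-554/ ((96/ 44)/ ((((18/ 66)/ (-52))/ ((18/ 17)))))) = -122702413/ 239616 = -512.08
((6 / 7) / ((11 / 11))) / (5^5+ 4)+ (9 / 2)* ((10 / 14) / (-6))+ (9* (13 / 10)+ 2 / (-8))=398436 / 36505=10.91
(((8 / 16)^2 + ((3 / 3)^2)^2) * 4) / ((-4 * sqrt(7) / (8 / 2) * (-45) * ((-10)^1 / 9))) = -sqrt(7) / 70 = -0.04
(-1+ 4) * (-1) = -3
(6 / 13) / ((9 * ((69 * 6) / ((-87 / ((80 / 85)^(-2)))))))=-7424 / 777699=-0.01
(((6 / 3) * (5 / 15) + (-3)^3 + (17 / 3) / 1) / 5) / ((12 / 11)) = -341 / 90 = -3.79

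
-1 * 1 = -1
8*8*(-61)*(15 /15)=-3904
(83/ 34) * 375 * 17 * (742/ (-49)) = -1649625/ 7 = -235660.71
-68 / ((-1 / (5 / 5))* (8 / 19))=323 / 2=161.50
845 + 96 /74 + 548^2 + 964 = 11178229 /37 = 302114.30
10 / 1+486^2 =236206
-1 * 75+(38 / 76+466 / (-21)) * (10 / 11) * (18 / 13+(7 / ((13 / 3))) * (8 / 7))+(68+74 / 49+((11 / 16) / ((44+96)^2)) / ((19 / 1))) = -58958609627 / 852051200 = -69.20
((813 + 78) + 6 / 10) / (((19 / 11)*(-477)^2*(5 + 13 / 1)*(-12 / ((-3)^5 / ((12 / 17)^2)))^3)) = 591829054311 / 69954437120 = 8.46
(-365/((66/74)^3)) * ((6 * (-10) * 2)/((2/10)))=308679.27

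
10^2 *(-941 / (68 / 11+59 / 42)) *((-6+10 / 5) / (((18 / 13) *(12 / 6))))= 37677640 / 2103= 17916.14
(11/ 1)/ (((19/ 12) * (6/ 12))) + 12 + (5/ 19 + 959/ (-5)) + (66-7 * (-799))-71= 515124/ 95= 5422.36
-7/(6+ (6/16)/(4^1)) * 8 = -1792/195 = -9.19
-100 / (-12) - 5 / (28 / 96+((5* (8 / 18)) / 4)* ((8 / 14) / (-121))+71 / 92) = 3.62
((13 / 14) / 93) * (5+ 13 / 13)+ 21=21.06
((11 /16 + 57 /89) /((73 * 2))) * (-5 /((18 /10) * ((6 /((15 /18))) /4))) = -236375 /16840224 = -0.01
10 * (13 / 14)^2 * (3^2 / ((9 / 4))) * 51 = 86190 / 49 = 1758.98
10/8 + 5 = 25/4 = 6.25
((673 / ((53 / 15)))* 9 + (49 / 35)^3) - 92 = 10765554 / 6625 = 1624.99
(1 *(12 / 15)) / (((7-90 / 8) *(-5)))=16 / 425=0.04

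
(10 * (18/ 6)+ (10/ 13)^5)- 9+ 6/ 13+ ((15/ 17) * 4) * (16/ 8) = 181719983/ 6311981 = 28.79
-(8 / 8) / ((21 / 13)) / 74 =-13 / 1554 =-0.01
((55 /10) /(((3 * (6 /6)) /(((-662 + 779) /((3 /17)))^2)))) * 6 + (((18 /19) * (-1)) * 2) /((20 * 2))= 918699201 /190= 4835258.95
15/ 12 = 5/ 4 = 1.25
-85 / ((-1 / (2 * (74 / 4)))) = 3145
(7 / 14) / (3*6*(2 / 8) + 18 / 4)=1 / 18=0.06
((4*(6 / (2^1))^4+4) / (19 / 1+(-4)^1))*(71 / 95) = 23288 / 1425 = 16.34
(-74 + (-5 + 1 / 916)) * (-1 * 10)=789.99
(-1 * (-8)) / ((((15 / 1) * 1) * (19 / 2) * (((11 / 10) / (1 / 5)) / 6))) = 64 / 1045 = 0.06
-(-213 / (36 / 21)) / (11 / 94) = 1061.77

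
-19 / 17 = -1.12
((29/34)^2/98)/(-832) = -841/94255616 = -0.00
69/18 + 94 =587/6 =97.83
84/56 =1.50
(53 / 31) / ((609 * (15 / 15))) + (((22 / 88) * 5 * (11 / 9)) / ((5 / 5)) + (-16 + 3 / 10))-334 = -394385423 / 1132740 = -348.17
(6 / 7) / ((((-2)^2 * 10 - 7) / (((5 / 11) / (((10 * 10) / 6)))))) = 3 / 4235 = 0.00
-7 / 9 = -0.78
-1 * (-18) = 18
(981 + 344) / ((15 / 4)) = 1060 / 3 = 353.33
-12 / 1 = -12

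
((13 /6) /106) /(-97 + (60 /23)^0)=-13 /61056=-0.00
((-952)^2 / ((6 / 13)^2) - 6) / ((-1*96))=-19145645 / 432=-44318.62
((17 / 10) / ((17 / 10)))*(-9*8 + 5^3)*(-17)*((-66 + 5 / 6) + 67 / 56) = 9683047 / 168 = 57637.18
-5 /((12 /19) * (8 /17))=-1615 /96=-16.82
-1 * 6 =-6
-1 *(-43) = 43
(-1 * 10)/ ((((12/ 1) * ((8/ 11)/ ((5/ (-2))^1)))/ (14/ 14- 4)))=-8.59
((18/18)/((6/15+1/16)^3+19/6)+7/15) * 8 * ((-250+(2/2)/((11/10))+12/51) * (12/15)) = -1697975288576/1379388725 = -1230.96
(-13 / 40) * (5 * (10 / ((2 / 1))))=-65 / 8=-8.12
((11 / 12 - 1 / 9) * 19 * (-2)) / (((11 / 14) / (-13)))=50141 / 99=506.47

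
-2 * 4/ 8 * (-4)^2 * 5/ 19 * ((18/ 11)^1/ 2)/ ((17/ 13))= -9360/ 3553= -2.63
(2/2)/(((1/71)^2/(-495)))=-2495295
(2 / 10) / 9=1 / 45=0.02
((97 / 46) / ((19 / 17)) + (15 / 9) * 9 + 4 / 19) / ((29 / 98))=732207 / 12673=57.78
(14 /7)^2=4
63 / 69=0.91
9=9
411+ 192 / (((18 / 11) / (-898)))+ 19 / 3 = -104948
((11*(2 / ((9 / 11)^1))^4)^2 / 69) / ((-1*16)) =-414998793616 / 2970223749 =-139.72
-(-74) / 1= 74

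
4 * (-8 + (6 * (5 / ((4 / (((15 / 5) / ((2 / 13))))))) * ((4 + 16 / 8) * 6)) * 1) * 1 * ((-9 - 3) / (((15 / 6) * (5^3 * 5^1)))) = -504672 / 3125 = -161.50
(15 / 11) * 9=135 / 11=12.27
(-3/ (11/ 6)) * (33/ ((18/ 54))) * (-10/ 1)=1620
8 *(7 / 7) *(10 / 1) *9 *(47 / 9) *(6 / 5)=4512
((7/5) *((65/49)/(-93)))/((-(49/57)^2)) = 14079/521017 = 0.03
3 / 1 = 3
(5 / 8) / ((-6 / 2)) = -5 / 24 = -0.21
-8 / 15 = -0.53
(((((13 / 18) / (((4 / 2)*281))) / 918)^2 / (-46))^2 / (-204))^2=815730721 / 10306321278217840736382055917838498295748656659020801017437923311616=0.00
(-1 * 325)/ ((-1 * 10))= 65/ 2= 32.50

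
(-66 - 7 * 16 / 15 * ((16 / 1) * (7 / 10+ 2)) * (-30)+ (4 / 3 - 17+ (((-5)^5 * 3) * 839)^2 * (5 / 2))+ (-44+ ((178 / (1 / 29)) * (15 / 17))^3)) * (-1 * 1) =-22810758898104248417 / 147390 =-154764630559089.82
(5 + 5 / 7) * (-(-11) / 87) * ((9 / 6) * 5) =1100 / 203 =5.42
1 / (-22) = -1 / 22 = -0.05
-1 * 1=-1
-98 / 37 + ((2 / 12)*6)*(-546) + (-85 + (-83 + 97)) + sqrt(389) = -22927 / 37 + sqrt(389) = -599.93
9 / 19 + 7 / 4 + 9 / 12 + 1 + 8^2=2583 / 38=67.97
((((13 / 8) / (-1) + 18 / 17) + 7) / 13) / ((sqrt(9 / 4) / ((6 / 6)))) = 875 / 2652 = 0.33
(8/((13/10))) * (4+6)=800/13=61.54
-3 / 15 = -1 / 5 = -0.20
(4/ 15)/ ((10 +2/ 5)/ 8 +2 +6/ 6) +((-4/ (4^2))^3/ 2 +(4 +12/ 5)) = 532859/ 82560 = 6.45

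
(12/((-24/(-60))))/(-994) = -15/497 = -0.03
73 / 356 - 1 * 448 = -159415 / 356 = -447.79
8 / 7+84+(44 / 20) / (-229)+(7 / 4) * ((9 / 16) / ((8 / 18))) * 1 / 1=179224313 / 2051840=87.35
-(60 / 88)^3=-3375 / 10648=-0.32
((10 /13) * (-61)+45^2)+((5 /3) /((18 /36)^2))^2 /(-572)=1978.00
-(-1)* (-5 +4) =-1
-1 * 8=-8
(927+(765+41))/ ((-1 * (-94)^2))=-0.20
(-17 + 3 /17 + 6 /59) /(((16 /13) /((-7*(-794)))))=-151480511 /2006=-75513.71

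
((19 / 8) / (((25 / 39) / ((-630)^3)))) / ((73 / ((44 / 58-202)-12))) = 5729006850840 / 2117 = 2706191238.00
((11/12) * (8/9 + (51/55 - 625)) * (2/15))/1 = -154238/2025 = -76.17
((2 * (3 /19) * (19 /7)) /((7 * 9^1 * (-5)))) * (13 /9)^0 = -2 /735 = -0.00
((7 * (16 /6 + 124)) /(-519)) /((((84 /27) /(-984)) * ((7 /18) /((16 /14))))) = 13461120 /8477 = 1587.96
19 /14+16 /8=47 /14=3.36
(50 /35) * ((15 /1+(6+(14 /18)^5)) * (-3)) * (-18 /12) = 897740 /6561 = 136.83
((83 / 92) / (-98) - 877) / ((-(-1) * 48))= -2635705 / 144256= -18.27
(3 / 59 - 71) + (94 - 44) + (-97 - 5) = -7254 / 59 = -122.95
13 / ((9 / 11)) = 143 / 9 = 15.89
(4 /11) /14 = 2 /77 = 0.03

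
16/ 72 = 2/ 9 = 0.22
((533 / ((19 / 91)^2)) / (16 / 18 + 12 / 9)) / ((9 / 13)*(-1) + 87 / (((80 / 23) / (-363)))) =-229516196 / 378786831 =-0.61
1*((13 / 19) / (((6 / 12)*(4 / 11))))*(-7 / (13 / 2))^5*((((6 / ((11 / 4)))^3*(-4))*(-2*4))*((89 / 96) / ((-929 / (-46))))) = -5073065754624 / 60999755531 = -83.17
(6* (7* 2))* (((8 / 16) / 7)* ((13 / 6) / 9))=13 / 9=1.44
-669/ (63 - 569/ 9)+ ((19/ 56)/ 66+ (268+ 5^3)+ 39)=3442.51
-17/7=-2.43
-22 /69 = -0.32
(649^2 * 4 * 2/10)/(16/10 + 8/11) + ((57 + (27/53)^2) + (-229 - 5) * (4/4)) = 12998802851/89888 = 144611.10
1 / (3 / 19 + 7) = 19 / 136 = 0.14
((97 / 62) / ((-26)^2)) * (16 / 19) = 194 / 99541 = 0.00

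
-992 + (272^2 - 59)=72933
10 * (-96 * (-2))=1920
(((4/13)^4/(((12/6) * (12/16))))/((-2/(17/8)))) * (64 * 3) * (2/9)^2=-139264/2313441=-0.06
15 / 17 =0.88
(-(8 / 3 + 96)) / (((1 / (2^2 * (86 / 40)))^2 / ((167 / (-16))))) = 11424971 / 150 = 76166.47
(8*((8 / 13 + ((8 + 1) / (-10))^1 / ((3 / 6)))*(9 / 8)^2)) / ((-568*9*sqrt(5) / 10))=693*sqrt(5) / 147680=0.01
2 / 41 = 0.05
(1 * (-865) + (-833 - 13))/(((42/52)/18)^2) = -41638896/49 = -849773.39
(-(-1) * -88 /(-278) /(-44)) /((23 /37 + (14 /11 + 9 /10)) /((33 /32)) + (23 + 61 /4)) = -89540 /509786531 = -0.00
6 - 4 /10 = 28 /5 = 5.60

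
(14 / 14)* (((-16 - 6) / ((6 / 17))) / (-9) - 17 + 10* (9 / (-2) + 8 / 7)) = -8249 / 189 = -43.65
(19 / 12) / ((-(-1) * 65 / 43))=817 / 780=1.05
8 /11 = 0.73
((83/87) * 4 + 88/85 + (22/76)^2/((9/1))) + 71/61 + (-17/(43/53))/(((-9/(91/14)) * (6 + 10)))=520634688917/74691708640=6.97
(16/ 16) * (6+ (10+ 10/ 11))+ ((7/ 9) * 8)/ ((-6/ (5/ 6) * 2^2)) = 29747/ 1782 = 16.69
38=38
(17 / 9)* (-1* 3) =-17 / 3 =-5.67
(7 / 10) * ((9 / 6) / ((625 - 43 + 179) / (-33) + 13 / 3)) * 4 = -231 / 1030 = -0.22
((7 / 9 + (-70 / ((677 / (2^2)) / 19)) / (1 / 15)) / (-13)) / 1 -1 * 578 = -45069341 / 79209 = -568.99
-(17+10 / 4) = -39 / 2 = -19.50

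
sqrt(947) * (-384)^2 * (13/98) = 958464 * sqrt(947)/49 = 601942.09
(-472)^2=222784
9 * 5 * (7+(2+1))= 450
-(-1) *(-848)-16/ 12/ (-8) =-5087/ 6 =-847.83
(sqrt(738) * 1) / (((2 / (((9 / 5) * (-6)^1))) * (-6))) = 27 * sqrt(82) / 10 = 24.45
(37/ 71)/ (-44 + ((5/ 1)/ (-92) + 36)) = -3404/ 52611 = -0.06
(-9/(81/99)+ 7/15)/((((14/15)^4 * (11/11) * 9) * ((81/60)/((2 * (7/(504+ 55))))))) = -49375/1725633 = -0.03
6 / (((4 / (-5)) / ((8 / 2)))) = -30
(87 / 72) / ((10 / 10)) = 29 / 24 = 1.21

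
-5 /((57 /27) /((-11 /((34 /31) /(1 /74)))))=0.32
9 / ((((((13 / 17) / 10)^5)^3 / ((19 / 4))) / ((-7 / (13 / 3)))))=-2569740294492937128165750000000000000 / 665416609183179841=-3861851746753624749.44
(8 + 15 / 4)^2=2209 / 16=138.06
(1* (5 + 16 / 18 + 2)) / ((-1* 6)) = -1.31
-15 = -15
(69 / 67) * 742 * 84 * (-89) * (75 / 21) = -1366986600 / 67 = -20402785.07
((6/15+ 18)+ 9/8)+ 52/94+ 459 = 479.08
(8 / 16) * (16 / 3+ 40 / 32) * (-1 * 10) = -395 / 12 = -32.92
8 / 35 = 0.23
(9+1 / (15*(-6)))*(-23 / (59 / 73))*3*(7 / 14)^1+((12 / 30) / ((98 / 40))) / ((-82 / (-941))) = -2715522239 / 7111860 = -381.83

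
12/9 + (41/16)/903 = 6435/4816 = 1.34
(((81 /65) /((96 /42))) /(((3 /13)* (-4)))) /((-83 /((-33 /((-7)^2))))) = -891 /185920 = -0.00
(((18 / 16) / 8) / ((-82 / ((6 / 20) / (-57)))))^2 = 81 / 994248294400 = 0.00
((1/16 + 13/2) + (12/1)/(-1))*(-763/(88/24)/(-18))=-22127/352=-62.86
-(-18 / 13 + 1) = 5 / 13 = 0.38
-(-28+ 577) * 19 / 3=-3477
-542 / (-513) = 542 / 513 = 1.06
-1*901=-901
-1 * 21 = -21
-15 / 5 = -3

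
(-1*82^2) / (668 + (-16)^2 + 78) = -3362 / 501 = -6.71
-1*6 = -6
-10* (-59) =590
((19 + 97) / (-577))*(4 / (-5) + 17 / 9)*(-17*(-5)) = -96628 / 5193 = -18.61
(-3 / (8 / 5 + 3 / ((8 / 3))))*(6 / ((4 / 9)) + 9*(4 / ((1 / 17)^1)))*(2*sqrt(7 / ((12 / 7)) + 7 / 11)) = -25020*sqrt(20559) / 1199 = -2992.05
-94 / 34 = -47 / 17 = -2.76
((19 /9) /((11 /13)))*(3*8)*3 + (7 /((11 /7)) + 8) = 192.09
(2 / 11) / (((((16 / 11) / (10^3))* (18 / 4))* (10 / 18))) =50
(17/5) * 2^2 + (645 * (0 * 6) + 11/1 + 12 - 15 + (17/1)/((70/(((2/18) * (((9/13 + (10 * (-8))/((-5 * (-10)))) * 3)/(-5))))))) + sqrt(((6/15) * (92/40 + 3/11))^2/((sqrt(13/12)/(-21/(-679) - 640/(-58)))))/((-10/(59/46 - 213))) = 1475203/68250 + 2756137 * 13^(3/4) * sqrt(175120502) * 3^(1/4)/4625978500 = 92.65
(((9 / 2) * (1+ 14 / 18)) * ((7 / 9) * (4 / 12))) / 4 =14 / 27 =0.52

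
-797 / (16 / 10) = -3985 / 8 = -498.12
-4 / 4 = -1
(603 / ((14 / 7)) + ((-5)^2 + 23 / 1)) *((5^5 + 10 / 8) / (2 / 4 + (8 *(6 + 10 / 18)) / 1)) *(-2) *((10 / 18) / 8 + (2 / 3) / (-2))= 166078905 / 15248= 10891.85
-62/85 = -0.73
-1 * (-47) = 47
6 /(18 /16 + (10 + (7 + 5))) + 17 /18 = 4009 /3330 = 1.20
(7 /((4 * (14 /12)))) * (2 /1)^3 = 12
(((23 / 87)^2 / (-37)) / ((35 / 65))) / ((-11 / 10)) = 68770 / 21564081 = 0.00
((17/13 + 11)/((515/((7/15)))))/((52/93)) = 1736/87035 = 0.02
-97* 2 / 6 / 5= -97 / 15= -6.47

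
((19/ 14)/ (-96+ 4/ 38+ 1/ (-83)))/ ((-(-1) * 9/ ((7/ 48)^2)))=-209741/ 6272432640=-0.00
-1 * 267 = -267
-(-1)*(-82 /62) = -41 /31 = -1.32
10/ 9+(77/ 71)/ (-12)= 2609/ 2556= 1.02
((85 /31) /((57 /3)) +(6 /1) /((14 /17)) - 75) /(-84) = 278591 /346332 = 0.80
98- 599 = -501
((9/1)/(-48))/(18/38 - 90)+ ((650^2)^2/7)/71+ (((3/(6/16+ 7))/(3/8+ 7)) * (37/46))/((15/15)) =359167505.08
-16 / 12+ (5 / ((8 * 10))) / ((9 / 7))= -185 / 144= -1.28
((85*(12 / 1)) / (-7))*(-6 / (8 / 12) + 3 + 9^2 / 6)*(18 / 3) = -45900 / 7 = -6557.14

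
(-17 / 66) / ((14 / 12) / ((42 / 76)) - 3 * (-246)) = -51 / 146542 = -0.00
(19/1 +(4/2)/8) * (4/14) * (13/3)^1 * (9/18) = 143/12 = 11.92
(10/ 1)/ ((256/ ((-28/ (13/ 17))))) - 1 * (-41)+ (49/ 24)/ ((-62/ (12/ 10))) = 2548907/ 64480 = 39.53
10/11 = 0.91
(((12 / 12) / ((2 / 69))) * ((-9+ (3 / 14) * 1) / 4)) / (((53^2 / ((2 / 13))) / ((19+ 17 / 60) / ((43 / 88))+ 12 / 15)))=-0.17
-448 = -448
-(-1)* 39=39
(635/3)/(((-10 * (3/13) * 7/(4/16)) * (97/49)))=-11557/6984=-1.65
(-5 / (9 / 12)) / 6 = -10 / 9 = -1.11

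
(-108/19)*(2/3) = -72/19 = -3.79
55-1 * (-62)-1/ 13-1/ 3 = 4547/ 39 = 116.59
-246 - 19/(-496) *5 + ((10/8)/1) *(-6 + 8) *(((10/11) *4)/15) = -4013473/16368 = -245.20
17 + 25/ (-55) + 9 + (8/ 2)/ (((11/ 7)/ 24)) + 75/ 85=16366/ 187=87.52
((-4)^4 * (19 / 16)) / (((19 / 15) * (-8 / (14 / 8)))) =-105 / 2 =-52.50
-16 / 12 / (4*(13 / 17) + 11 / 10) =-0.32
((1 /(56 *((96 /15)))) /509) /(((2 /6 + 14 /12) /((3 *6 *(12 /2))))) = 45 /114016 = 0.00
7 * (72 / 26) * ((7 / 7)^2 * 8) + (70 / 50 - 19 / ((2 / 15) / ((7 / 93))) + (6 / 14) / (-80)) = 32891903 / 225680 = 145.75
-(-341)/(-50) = -341/50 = -6.82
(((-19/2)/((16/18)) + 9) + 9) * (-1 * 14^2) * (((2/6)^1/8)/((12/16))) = -637/8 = -79.62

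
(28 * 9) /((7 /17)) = 612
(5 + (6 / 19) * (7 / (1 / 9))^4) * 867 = 81946985487 / 19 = 4312999236.16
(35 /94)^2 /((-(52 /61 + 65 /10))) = -74725 /3962946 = -0.02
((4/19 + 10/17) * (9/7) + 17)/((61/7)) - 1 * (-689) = 13616126/19703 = 691.07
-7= -7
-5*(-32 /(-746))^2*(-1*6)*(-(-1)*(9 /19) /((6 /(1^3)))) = 11520 /2643451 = 0.00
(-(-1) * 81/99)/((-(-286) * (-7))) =-9/22022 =-0.00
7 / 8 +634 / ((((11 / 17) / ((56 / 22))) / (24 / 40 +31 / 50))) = 73656471 / 24200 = 3043.66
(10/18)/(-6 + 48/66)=-55/522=-0.11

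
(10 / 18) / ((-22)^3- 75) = -5 / 96507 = -0.00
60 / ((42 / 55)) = 550 / 7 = 78.57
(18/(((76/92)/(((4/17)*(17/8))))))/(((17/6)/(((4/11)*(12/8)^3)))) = 16767/3553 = 4.72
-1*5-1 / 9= -46 / 9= -5.11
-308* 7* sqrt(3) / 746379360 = -539* sqrt(3) / 186594840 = -0.00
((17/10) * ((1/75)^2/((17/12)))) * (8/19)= 16/178125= 0.00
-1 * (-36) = 36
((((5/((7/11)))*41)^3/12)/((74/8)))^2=131485928426409390625/1449553329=90707893111.54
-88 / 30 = -44 / 15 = -2.93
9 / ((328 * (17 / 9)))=0.01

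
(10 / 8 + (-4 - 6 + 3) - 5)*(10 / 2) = -215 / 4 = -53.75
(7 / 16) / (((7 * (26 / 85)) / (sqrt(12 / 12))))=85 / 416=0.20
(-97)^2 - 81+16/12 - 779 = 25651/3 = 8550.33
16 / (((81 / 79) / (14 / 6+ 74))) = 289456 / 243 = 1191.18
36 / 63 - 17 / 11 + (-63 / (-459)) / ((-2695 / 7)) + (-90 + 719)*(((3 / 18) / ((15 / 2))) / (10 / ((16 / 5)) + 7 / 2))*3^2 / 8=1456087 / 1040655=1.40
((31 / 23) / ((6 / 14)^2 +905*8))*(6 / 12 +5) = 16709 / 16319374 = 0.00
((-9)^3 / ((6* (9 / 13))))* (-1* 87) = 30537 / 2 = 15268.50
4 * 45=180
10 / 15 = 2 / 3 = 0.67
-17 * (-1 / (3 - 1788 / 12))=-17 / 146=-0.12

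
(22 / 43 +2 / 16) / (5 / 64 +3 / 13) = 22776 / 11051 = 2.06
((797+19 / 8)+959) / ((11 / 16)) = 28134 / 11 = 2557.64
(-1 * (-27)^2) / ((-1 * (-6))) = -243 / 2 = -121.50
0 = 0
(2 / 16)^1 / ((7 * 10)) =0.00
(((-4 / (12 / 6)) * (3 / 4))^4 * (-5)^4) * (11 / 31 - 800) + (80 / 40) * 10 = -1254933205 / 496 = -2530107.27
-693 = -693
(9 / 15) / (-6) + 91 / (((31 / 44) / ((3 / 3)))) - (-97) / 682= 220292 / 1705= 129.20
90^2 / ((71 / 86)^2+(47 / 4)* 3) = 1198152 / 5315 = 225.43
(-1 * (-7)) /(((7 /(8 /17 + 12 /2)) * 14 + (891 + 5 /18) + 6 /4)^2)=1715175 /201980134084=0.00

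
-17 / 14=-1.21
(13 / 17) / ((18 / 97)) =4.12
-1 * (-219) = 219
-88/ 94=-44/ 47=-0.94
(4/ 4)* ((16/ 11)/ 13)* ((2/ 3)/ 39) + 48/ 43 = 804464/ 719433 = 1.12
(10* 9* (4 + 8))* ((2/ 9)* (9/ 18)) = 120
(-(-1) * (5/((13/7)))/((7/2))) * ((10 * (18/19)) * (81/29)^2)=11809800/207727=56.85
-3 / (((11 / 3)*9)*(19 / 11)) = -1 / 19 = -0.05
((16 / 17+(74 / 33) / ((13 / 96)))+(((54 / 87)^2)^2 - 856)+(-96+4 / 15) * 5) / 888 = -1698360191471 / 1145120473926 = -1.48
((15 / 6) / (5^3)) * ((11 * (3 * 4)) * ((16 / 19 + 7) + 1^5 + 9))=22374 / 475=47.10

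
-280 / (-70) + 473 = 477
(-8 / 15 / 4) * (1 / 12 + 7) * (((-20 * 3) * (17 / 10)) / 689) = 289 / 2067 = 0.14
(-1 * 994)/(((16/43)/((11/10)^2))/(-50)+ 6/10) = -1673.82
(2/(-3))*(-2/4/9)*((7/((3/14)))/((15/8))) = 784/1215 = 0.65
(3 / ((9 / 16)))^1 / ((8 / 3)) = 2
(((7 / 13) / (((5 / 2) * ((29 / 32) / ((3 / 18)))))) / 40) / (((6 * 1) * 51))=14 / 4326075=0.00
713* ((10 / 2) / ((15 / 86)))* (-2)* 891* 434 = -15807535128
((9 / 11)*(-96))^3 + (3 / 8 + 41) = -5159339791 / 10648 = -484536.04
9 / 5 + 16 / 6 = 67 / 15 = 4.47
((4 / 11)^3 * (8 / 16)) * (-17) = -544 / 1331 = -0.41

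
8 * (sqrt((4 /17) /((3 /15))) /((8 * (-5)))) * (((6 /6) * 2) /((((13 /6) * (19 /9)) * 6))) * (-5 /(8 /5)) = 45 * sqrt(85) /8398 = 0.05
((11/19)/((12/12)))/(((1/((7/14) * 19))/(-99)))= -1089/2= -544.50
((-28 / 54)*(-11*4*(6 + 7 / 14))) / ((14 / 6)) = 572 / 9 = 63.56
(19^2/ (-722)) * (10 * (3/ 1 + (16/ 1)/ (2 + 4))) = -85/ 3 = -28.33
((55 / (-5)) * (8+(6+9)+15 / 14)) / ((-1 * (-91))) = -3707 / 1274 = -2.91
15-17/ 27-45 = -827/ 27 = -30.63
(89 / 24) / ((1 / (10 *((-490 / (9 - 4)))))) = -21805 / 6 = -3634.17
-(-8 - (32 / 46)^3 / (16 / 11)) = 8.23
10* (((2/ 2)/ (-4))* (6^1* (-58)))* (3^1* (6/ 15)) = 1044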